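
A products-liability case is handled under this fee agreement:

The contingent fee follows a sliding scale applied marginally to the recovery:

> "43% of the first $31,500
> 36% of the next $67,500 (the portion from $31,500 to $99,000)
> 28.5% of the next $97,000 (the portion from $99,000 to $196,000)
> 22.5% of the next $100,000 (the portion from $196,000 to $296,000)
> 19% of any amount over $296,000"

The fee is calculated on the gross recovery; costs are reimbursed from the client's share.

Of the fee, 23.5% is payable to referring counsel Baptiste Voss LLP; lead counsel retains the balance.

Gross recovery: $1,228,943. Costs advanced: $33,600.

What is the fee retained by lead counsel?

$202,915.62

Fee base is the gross recovery, $1,228,943; costs are reimbursed separately.
First $31,500 at 43% = $13,545.00
Next $67,500 at 36% = $24,300.00
Next $97,000 at 28.5% = $27,645.00
Next $100,000 at 22.5% = $22,500.00
Remaining $932,943 at 19% = $177,259.17
Fee: $13,545.00 + $24,300.00 + $27,645.00 + $22,500.00 + $177,259.17 = $265,249.17
Referral share: 23.5% of $265,249.17 = $62,333.55; lead counsel retains $265,249.17 − $62,333.55 = $202,915.62.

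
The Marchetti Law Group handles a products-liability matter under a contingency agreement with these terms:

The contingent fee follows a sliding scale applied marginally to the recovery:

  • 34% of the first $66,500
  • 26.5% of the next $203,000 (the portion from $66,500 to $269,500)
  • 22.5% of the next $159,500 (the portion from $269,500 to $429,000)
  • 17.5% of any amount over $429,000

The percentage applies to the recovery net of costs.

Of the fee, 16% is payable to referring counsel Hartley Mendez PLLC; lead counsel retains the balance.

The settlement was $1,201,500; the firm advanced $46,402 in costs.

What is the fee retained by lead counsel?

$201,062.11

Fee base (net of costs): $1,201,500 − $46,402 = $1,155,098
First $66,500 at 34% = $22,610.00
Next $203,000 at 26.5% = $53,795.00
Next $159,500 at 22.5% = $35,887.50
Remaining $726,098 at 17.5% = $127,067.15
Fee: $22,610.00 + $53,795.00 + $35,887.50 + $127,067.15 = $239,359.65
Referral share: 16% of $239,359.65 = $38,297.54; lead counsel retains $239,359.65 − $38,297.54 = $201,062.11.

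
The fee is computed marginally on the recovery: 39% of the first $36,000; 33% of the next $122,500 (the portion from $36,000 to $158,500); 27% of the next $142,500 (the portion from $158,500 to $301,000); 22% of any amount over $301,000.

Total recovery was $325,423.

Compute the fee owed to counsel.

$98,313.06

First $36,000 at 39% = $14,040.00
Next $122,500 at 33% = $40,425.00
Next $142,500 at 27% = $38,475.00
Remaining $24,423 at 22% = $5,373.06
Fee: $14,040.00 + $40,425.00 + $38,475.00 + $5,373.06 = $98,313.06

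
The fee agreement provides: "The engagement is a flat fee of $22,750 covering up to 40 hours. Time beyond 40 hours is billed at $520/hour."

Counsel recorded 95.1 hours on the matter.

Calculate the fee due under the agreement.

Flat fee: $22,750.00
Excess hours: 95.1 − 40 = 55.1
Overrun: 55.1 × $520 = $28,652.00
Total: $22,750.00 + $28,652.00 = $51,402.00

$51,402.00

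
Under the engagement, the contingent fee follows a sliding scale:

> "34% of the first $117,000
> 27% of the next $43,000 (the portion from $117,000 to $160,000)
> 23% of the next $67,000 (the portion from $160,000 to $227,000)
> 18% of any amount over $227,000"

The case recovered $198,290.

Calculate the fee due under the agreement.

First $117,000 at 34% = $39,780.00
Next $43,000 at 27% = $11,610.00
Remaining $38,290 at 23% = $8,806.70
Fee: $39,780.00 + $11,610.00 + $8,806.70 = $60,196.70

$60,196.70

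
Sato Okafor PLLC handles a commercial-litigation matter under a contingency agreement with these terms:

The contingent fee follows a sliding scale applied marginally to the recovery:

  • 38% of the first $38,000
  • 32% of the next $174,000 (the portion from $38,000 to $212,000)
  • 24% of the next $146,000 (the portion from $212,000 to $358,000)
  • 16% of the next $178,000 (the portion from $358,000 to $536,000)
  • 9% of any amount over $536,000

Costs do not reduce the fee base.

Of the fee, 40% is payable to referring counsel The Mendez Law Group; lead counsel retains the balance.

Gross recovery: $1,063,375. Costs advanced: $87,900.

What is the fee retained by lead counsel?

$108,662.25

Fee base is the gross recovery, $1,063,375; costs are reimbursed separately.
First $38,000 at 38% = $14,440.00
Next $174,000 at 32% = $55,680.00
Next $146,000 at 24% = $35,040.00
Next $178,000 at 16% = $28,480.00
Remaining $527,375 at 9% = $47,463.75
Fee: $14,440.00 + $55,680.00 + $35,040.00 + $28,480.00 + $47,463.75 = $181,103.75
Referral share: 40% of $181,103.75 = $72,441.50; lead counsel retains $181,103.75 − $72,441.50 = $108,662.25.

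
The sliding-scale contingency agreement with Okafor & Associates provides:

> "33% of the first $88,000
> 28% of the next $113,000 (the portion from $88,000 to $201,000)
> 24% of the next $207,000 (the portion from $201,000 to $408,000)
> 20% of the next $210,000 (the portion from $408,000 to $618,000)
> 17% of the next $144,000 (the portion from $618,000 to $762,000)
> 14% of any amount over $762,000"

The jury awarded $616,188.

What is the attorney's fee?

$151,997.60

First $88,000 at 33% = $29,040.00
Next $113,000 at 28% = $31,640.00
Next $207,000 at 24% = $49,680.00
Remaining $208,188 at 20% = $41,637.60
Fee: $29,040.00 + $31,640.00 + $49,680.00 + $41,637.60 = $151,997.60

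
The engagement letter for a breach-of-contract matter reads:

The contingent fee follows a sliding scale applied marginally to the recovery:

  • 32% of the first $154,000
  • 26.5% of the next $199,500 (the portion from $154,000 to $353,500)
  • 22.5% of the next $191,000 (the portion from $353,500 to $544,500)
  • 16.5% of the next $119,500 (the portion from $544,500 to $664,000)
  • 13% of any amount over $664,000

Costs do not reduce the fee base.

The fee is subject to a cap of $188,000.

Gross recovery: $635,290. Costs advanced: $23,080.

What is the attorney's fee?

$160,102.85

Fee base is the gross recovery, $635,290; costs are reimbursed separately.
First $154,000 at 32% = $49,280.00
Next $199,500 at 26.5% = $52,867.50
Next $191,000 at 22.5% = $42,975.00
Remaining $90,790 at 16.5% = $14,980.35
Fee: $49,280.00 + $52,867.50 + $42,975.00 + $14,980.35 = $160,102.85
$160,102.85 is under the $188,000 cap.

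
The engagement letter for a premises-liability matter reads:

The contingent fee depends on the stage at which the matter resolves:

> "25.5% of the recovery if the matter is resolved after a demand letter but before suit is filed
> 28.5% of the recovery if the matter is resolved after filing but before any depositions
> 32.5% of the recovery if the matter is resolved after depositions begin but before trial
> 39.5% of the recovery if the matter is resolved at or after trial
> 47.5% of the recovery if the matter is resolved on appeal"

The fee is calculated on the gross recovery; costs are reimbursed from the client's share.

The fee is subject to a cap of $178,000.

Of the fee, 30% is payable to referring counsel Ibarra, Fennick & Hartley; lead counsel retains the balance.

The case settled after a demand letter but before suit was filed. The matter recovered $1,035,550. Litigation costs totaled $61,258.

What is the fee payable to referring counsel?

$53,400.00

Fee base is the gross recovery, $1,035,550; costs are reimbursed separately.
The matter settled after a demand letter but before suit was filed, so the 25.5% rate applies.
$1,035,550 × 25.5% = $264,065.25
$264,065.25 exceeds the $178,000 cap, so the fee is capped at $178,000.00.
Referral share: 30% of $178,000.00 = $53,400.00; lead counsel retains $178,000.00 − $53,400.00 = $124,600.00.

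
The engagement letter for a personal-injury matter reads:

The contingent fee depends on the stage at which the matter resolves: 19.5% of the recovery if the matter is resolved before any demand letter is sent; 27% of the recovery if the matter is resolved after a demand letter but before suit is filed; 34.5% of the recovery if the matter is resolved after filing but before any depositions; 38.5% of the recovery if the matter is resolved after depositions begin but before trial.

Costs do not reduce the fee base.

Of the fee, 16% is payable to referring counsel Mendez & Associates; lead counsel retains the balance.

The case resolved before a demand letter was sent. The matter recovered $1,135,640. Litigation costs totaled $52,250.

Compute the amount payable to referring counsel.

$35,431.97

Fee base is the gross recovery, $1,135,640; costs are reimbursed separately.
The matter resolved before a demand letter was sent, so the 19.5% rate applies.
$1,135,640 × 19.5% = $221,449.80
Referral share: 16% of $221,449.80 = $35,431.97; lead counsel retains $221,449.80 − $35,431.97 = $186,017.83.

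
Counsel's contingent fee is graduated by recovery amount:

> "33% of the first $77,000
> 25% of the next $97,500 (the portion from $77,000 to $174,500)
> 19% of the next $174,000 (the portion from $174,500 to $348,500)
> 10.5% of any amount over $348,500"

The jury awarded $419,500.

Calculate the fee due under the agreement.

$90,300.00

First $77,000 at 33% = $25,410.00
Next $97,500 at 25% = $24,375.00
Next $174,000 at 19% = $33,060.00
Remaining $71,000 at 10.5% = $7,455.00
Fee: $25,410.00 + $24,375.00 + $33,060.00 + $7,455.00 = $90,300.00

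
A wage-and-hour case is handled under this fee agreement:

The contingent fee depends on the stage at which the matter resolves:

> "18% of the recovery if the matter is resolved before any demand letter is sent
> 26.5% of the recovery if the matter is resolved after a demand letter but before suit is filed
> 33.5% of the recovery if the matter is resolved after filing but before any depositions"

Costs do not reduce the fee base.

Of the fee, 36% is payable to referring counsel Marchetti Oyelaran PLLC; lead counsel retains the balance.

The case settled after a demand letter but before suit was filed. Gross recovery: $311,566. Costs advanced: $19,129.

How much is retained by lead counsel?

$52,841.59

Fee base is the gross recovery, $311,566; costs are reimbursed separately.
The matter settled after a demand letter but before suit was filed, so the 26.5% rate applies.
$311,566 × 26.5% = $82,564.99
Referral share: 36% of $82,564.99 = $29,723.40; lead counsel retains $82,564.99 − $29,723.40 = $52,841.59.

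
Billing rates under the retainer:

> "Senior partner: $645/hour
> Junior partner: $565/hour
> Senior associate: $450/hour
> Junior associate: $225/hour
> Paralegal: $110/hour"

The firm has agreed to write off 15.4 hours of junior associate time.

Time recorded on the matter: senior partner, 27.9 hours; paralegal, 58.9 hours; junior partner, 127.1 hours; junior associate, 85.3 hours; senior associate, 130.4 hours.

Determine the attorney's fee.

Senior partner: 27.9 × $645 = $17,995.50
Junior partner: 127.1 × $565 = $71,811.50
Senior associate: 130.4 × $450 = $58,680.00
Junior associate: 85.3 × $225 = $19,192.50
Paralegal: 58.9 × $110 = $6,479.00
Subtotal: $174,158.50
Write-off: 15.4 × $225 = $3,465.00
Total: $174,158.50 − $3,465.00 = $170,693.50

$170,693.50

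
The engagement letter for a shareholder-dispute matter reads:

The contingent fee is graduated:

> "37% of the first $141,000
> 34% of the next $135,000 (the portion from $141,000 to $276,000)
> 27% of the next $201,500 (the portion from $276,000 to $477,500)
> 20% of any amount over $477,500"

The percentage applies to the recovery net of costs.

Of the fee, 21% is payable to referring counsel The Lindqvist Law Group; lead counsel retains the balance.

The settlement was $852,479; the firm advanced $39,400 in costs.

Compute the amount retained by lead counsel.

Fee base (net of costs): $852,479 − $39,400 = $813,079
First $141,000 at 37% = $52,170.00
Next $135,000 at 34% = $45,900.00
Next $201,500 at 27% = $54,405.00
Remaining $335,579 at 20% = $67,115.80
Fee: $52,170.00 + $45,900.00 + $54,405.00 + $67,115.80 = $219,590.80
Referral share: 21% of $219,590.80 = $46,114.07; lead counsel retains $219,590.80 − $46,114.07 = $173,476.73.

$173,476.73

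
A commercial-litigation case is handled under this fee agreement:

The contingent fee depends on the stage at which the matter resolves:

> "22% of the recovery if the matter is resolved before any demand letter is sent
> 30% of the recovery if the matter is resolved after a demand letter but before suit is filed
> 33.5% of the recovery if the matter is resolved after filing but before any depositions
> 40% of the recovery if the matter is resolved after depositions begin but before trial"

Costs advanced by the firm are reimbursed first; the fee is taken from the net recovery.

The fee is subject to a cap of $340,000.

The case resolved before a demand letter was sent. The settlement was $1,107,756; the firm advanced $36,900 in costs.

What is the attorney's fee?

$235,588.32

Fee base (net of costs): $1,107,756 − $36,900 = $1,070,856
The matter resolved before a demand letter was sent, so the 22% rate applies.
$1,070,856 × 22% = $235,588.32
$235,588.32 is under the $340,000 cap.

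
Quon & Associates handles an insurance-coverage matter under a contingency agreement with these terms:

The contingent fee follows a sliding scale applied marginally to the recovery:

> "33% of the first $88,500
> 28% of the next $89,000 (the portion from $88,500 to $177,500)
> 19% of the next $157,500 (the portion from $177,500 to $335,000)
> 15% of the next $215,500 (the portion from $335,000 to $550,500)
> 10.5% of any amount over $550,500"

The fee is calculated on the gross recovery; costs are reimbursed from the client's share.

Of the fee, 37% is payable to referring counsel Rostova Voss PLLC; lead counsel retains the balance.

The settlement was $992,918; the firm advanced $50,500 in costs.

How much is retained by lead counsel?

$102,582.20

Fee base is the gross recovery, $992,918; costs are reimbursed separately.
First $88,500 at 33% = $29,205.00
Next $89,000 at 28% = $24,920.00
Next $157,500 at 19% = $29,925.00
Next $215,500 at 15% = $32,325.00
Remaining $442,418 at 10.5% = $46,453.89
Fee: $29,205.00 + $24,920.00 + $29,925.00 + $32,325.00 + $46,453.89 = $162,828.89
Referral share: 37% of $162,828.89 = $60,246.69; lead counsel retains $162,828.89 − $60,246.69 = $102,582.20.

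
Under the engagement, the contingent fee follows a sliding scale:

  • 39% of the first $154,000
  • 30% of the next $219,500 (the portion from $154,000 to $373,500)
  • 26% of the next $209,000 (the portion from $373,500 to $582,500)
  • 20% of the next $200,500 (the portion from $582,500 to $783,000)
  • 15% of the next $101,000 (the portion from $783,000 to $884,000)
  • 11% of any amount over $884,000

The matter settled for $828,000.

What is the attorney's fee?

$227,100.00

First $154,000 at 39% = $60,060.00
Next $219,500 at 30% = $65,850.00
Next $209,000 at 26% = $54,340.00
Next $200,500 at 20% = $40,100.00
Remaining $45,000 at 15% = $6,750.00
Fee: $60,060.00 + $65,850.00 + $54,340.00 + $40,100.00 + $6,750.00 = $227,100.00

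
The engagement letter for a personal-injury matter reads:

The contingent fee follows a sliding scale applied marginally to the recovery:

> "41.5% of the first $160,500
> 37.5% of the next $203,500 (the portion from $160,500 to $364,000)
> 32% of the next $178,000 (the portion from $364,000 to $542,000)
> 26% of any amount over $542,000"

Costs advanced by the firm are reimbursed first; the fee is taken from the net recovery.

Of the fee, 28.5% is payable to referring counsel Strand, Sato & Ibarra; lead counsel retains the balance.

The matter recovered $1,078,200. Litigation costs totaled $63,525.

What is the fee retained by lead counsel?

Fee base (net of costs): $1,078,200 − $63,525 = $1,014,675
First $160,500 at 41.5% = $66,607.50
Next $203,500 at 37.5% = $76,312.50
Next $178,000 at 32% = $56,960.00
Remaining $472,675 at 26% = $122,895.50
Fee: $66,607.50 + $76,312.50 + $56,960.00 + $122,895.50 = $322,775.50
Referral share: 28.5% of $322,775.50 = $91,991.02; lead counsel retains $322,775.50 − $91,991.02 = $230,784.48.

$230,784.48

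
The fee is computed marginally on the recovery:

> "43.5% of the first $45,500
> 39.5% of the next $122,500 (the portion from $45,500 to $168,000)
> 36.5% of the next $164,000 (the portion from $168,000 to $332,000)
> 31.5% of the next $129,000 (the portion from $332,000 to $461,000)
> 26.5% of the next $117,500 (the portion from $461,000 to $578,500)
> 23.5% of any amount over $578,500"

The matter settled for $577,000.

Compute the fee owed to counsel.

$199,415.00

First $45,500 at 43.5% = $19,792.50
Next $122,500 at 39.5% = $48,387.50
Next $164,000 at 36.5% = $59,860.00
Next $129,000 at 31.5% = $40,635.00
Remaining $116,000 at 26.5% = $30,740.00
Fee: $19,792.50 + $48,387.50 + $59,860.00 + $40,635.00 + $30,740.00 = $199,415.00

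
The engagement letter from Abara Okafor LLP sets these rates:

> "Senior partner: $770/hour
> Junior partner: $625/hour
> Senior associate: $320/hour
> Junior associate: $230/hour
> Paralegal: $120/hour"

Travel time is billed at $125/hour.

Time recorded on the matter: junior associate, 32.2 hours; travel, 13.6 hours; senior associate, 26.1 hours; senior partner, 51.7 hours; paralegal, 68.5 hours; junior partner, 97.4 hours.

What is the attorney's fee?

Senior partner: 51.7 × $770 = $39,809.00
Junior partner: 97.4 × $625 = $60,875.00
Senior associate: 26.1 × $320 = $8,352.00
Junior associate: 32.2 × $230 = $7,406.00
Paralegal: 68.5 × $120 = $8,220.00
Subtotal: $39,809.00 + $60,875.00 + $8,352.00 + $7,406.00 + $8,220.00 = $124,662.00
Travel: 13.6 × $125 = $1,700.00
Total: $124,662.00 + $1,700.00 = $126,362.00

$126,362.00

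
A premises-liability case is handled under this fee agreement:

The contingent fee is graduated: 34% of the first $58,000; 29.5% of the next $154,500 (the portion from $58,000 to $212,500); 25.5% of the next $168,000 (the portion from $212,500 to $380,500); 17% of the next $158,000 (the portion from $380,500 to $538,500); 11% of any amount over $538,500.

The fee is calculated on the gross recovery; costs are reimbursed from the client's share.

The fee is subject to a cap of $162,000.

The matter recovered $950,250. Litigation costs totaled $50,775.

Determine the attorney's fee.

Fee base is the gross recovery, $950,250; costs are reimbursed separately.
First $58,000 at 34% = $19,720.00
Next $154,500 at 29.5% = $45,577.50
Next $168,000 at 25.5% = $42,840.00
Next $158,000 at 17% = $26,860.00
Remaining $411,750 at 11% = $45,292.50
Fee: $19,720.00 + $45,577.50 + $42,840.00 + $26,860.00 + $45,292.50 = $180,290.00
$180,290.00 exceeds the $162,000 cap, so the fee is capped at $162,000.00.

$162,000.00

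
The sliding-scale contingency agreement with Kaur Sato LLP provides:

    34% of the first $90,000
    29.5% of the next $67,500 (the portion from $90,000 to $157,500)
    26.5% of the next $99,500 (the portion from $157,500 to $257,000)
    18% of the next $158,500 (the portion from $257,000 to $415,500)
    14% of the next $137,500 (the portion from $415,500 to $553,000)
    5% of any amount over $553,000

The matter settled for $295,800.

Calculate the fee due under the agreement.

$83,864.00

First $90,000 at 34% = $30,600.00
Next $67,500 at 29.5% = $19,912.50
Next $99,500 at 26.5% = $26,367.50
Remaining $38,800 at 18% = $6,984.00
Fee: $30,600.00 + $19,912.50 + $26,367.50 + $6,984.00 = $83,864.00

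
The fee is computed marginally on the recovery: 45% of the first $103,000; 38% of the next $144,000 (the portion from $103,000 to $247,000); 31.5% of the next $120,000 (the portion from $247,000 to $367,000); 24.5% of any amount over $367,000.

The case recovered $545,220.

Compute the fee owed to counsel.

$182,533.90

First $103,000 at 45% = $46,350.00
Next $144,000 at 38% = $54,720.00
Next $120,000 at 31.5% = $37,800.00
Remaining $178,220 at 24.5% = $43,663.90
Fee: $46,350.00 + $54,720.00 + $37,800.00 + $43,663.90 = $182,533.90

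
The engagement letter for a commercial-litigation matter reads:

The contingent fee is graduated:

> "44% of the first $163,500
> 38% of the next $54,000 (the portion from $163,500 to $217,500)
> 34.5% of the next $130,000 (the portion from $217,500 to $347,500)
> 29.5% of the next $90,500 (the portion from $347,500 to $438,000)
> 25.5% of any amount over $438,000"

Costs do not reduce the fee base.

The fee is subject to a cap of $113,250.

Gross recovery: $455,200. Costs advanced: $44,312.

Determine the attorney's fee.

Fee base is the gross recovery, $455,200; costs are reimbursed separately.
First $163,500 at 44% = $71,940.00
Next $54,000 at 38% = $20,520.00
Next $130,000 at 34.5% = $44,850.00
Next $90,500 at 29.5% = $26,697.50
Remaining $17,200 at 25.5% = $4,386.00
Fee: $71,940.00 + $20,520.00 + $44,850.00 + $26,697.50 + $4,386.00 = $168,393.50
$168,393.50 exceeds the $113,250 cap, so the fee is capped at $113,250.00.

$113,250.00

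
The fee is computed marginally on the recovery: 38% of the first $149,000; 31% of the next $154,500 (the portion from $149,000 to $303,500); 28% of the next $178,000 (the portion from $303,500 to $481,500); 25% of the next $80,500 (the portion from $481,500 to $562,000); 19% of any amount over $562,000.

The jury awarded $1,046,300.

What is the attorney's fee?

$266,497.00

First $149,000 at 38% = $56,620.00
Next $154,500 at 31% = $47,895.00
Next $178,000 at 28% = $49,840.00
Next $80,500 at 25% = $20,125.00
Remaining $484,300 at 19% = $92,017.00
Fee: $56,620.00 + $47,895.00 + $49,840.00 + $20,125.00 + $92,017.00 = $266,497.00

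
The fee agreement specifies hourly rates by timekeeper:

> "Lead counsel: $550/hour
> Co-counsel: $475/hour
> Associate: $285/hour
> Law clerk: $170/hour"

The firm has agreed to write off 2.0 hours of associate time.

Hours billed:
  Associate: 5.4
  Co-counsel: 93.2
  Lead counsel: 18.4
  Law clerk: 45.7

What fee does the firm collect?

Lead counsel: 18.4 × $550 = $10,120.00
Co-counsel: 93.2 × $475 = $44,270.00
Associate: 5.4 × $285 = $1,539.00
Law clerk: 45.7 × $170 = $7,769.00
Subtotal: $63,698.00
Write-off: 2.0 × $285 = $570.00
Total: $63,698.00 − $570.00 = $63,128.00

$63,128.00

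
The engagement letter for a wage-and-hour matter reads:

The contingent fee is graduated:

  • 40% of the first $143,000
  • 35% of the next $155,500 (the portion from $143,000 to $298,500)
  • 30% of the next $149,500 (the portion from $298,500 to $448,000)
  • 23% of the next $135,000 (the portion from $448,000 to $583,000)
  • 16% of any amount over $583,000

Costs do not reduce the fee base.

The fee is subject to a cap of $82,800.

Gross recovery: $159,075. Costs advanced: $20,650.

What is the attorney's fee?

Fee base is the gross recovery, $159,075; costs are reimbursed separately.
First $143,000 at 40% = $57,200.00
Remaining $16,075 at 35% = $5,626.25
Fee: $57,200.00 + $5,626.25 = $62,826.25
$62,826.25 is under the $82,800 cap.

$62,826.25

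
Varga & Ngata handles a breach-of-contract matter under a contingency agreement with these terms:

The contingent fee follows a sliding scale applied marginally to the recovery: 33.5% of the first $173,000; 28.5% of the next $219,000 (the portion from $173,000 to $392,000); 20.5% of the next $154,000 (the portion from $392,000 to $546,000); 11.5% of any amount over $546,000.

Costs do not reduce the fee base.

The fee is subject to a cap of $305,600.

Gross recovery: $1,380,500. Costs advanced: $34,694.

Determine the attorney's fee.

$247,907.50

Fee base is the gross recovery, $1,380,500; costs are reimbursed separately.
First $173,000 at 33.5% = $57,955.00
Next $219,000 at 28.5% = $62,415.00
Next $154,000 at 20.5% = $31,570.00
Remaining $834,500 at 11.5% = $95,967.50
Fee: $57,955.00 + $62,415.00 + $31,570.00 + $95,967.50 = $247,907.50
$247,907.50 is under the $305,600 cap.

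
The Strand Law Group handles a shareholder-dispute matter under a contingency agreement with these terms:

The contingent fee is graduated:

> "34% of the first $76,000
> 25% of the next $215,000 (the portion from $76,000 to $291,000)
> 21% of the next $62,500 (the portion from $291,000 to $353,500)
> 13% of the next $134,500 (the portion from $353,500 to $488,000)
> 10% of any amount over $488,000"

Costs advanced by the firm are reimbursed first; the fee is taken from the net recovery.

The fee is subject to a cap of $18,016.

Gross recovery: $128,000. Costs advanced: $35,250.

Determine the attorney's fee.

Fee base (net of costs): $128,000 − $35,250 = $92,750
First $76,000 at 34% = $25,840.00
Remaining $16,750 at 25% = $4,187.50
Fee: $25,840.00 + $4,187.50 = $30,027.50
$30,027.50 exceeds the $18,016 cap, so the fee is capped at $18,016.00.

$18,016.00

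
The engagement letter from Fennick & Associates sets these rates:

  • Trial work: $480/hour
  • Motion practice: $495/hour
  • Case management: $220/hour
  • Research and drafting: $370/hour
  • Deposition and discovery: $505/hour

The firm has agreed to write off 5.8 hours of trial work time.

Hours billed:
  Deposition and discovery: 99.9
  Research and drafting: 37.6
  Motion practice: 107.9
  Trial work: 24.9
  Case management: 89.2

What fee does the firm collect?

Trial work: 24.9 × $480 = $11,952.00
Motion practice: 107.9 × $495 = $53,410.50
Case management: 89.2 × $220 = $19,624.00
Research and drafting: 37.6 × $370 = $13,912.00
Deposition and discovery: 99.9 × $505 = $50,449.50
Subtotal: $149,348.00
Write-off: 5.8 × $480 = $2,784.00
Total: $149,348.00 − $2,784.00 = $146,564.00

$146,564.00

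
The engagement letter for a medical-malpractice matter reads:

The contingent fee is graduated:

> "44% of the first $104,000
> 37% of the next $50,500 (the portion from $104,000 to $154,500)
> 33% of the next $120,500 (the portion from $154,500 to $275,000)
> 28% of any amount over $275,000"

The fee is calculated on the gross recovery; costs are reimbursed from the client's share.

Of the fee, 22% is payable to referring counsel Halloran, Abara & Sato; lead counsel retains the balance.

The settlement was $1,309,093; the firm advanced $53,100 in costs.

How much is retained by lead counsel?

$307,129.71

Fee base is the gross recovery, $1,309,093; costs are reimbursed separately.
First $104,000 at 44% = $45,760.00
Next $50,500 at 37% = $18,685.00
Next $120,500 at 33% = $39,765.00
Remaining $1,034,093 at 28% = $289,546.04
Fee: $45,760.00 + $18,685.00 + $39,765.00 + $289,546.04 = $393,756.04
Referral share: 22% of $393,756.04 = $86,626.33; lead counsel retains $393,756.04 − $86,626.33 = $307,129.71.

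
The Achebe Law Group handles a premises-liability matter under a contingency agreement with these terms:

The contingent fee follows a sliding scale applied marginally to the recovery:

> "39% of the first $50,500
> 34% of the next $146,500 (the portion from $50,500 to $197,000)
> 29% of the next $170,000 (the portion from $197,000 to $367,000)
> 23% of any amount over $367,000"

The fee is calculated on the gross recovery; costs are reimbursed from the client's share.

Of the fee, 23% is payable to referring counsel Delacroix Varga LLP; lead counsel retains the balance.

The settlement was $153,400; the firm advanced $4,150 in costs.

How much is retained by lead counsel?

$42,104.37

Fee base is the gross recovery, $153,400; costs are reimbursed separately.
First $50,500 at 39% = $19,695.00
Remaining $102,900 at 34% = $34,986.00
Fee: $19,695.00 + $34,986.00 = $54,681.00
Referral share: 23% of $54,681.00 = $12,576.63; lead counsel retains $54,681.00 − $12,576.63 = $42,104.37.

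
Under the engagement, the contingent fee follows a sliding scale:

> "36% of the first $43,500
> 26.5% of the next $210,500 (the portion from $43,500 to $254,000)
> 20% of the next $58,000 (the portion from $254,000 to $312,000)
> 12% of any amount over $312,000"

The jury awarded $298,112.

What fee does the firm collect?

First $43,500 at 36% = $15,660.00
Next $210,500 at 26.5% = $55,782.50
Remaining $44,112 at 20% = $8,822.40
Fee: $15,660.00 + $55,782.50 + $8,822.40 = $80,264.90

$80,264.90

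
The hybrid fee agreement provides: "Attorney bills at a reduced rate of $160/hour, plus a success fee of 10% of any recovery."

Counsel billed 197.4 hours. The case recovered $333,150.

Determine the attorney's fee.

Hourly: 197.4 × $160 = $31,584.00
Success fee: 10% of $333,150 = $33,315.00
Total: $31,584.00 + $33,315.00 = $64,899.00

$64,899.00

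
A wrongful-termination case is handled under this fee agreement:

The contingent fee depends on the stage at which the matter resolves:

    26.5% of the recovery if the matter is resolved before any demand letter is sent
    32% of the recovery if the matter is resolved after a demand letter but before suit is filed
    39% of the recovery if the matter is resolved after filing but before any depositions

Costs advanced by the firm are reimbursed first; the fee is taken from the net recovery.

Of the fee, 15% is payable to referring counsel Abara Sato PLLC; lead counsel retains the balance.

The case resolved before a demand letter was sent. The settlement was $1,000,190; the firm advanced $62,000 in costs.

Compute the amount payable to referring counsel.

Fee base (net of costs): $1,000,190 − $62,000 = $938,190
The matter resolved before a demand letter was sent, so the 26.5% rate applies.
$938,190 × 26.5% = $248,620.35
Referral share: 15% of $248,620.35 = $37,293.05; lead counsel retains $248,620.35 − $37,293.05 = $211,327.30.

$37,293.05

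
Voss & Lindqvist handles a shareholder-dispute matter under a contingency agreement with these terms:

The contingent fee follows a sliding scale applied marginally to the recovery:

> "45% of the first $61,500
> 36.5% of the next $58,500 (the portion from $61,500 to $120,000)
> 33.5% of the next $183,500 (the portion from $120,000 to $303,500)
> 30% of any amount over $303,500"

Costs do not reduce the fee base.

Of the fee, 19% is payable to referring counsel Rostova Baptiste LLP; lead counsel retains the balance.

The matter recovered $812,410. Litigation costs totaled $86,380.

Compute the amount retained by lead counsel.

Fee base is the gross recovery, $812,410; costs are reimbursed separately.
First $61,500 at 45% = $27,675.00
Next $58,500 at 36.5% = $21,352.50
Next $183,500 at 33.5% = $61,472.50
Remaining $508,910 at 30% = $152,673.00
Fee: $27,675.00 + $21,352.50 + $61,472.50 + $152,673.00 = $263,173.00
Referral share: 19% of $263,173.00 = $50,002.87; lead counsel retains $263,173.00 − $50,002.87 = $213,170.13.

$213,170.13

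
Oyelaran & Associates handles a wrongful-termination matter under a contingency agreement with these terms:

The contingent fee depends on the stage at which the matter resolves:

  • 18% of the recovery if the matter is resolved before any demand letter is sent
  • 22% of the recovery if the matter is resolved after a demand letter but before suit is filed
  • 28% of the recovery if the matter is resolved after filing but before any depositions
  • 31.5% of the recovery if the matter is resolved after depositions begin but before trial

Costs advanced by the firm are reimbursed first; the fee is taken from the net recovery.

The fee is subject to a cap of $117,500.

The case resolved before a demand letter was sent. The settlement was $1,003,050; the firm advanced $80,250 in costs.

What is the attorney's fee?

Fee base (net of costs): $1,003,050 − $80,250 = $922,800
The matter resolved before a demand letter was sent, so the 18% rate applies.
$922,800 × 18% = $166,104.00
$166,104.00 exceeds the $117,500 cap, so the fee is capped at $117,500.00.

$117,500.00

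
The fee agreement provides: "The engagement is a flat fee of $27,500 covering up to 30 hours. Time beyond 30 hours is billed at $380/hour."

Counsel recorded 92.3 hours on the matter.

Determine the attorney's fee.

Flat fee: $27,500.00
Excess hours: 92.3 − 30 = 62.3
Overrun: 62.3 × $380 = $23,674.00
Total: $27,500.00 + $23,674.00 = $51,174.00

$51,174.00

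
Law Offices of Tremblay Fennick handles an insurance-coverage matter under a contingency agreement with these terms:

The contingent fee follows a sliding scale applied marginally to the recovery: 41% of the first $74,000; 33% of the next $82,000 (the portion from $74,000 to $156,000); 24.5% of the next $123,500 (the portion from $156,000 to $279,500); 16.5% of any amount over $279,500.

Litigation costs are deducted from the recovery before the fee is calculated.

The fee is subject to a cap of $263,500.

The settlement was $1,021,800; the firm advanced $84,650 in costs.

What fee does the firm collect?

$196,169.75

Fee base (net of costs): $1,021,800 − $84,650 = $937,150
First $74,000 at 41% = $30,340.00
Next $82,000 at 33% = $27,060.00
Next $123,500 at 24.5% = $30,257.50
Remaining $657,650 at 16.5% = $108,512.25
Fee: $30,340.00 + $27,060.00 + $30,257.50 + $108,512.25 = $196,169.75
$196,169.75 is under the $263,500 cap.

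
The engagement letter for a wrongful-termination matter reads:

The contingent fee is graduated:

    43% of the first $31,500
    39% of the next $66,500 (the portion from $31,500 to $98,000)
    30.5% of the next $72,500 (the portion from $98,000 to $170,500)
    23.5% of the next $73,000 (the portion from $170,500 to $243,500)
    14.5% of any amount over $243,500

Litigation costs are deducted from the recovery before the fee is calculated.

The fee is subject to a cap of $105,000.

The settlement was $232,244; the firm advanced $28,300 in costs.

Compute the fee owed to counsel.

$69,451.84

Fee base (net of costs): $232,244 − $28,300 = $203,944
First $31,500 at 43% = $13,545.00
Next $66,500 at 39% = $25,935.00
Next $72,500 at 30.5% = $22,112.50
Remaining $33,444 at 23.5% = $7,859.34
Fee: $13,545.00 + $25,935.00 + $22,112.50 + $7,859.34 = $69,451.84
$69,451.84 is under the $105,000 cap.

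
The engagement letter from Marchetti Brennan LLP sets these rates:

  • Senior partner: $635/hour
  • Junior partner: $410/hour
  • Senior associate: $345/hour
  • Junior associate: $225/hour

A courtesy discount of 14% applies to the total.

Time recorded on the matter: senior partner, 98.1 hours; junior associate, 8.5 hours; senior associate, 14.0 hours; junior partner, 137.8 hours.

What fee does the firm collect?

$107,959.24

Senior partner: 98.1 × $635 = $62,293.50
Junior partner: 137.8 × $410 = $56,498.00
Senior associate: 14.0 × $345 = $4,830.00
Junior associate: 8.5 × $225 = $1,912.50
Subtotal: $125,534.00
Less 14% discount: −$17,574.76
Total: $125,534.00 − $17,574.76 = $107,959.24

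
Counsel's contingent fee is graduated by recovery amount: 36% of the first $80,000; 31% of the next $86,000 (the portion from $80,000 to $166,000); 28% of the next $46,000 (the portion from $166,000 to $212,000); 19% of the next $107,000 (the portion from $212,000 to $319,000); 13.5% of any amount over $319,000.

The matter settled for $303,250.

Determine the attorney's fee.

First $80,000 at 36% = $28,800.00
Next $86,000 at 31% = $26,660.00
Next $46,000 at 28% = $12,880.00
Remaining $91,250 at 19% = $17,337.50
Fee: $28,800.00 + $26,660.00 + $12,880.00 + $17,337.50 = $85,677.50

$85,677.50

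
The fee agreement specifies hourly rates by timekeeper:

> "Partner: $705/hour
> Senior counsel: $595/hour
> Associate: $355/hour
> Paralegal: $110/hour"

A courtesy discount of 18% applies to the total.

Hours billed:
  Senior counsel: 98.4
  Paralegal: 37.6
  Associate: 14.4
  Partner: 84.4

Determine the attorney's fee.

$104,384.36

Partner: 84.4 × $705 = $59,502.00
Senior counsel: 98.4 × $595 = $58,548.00
Associate: 14.4 × $355 = $5,112.00
Paralegal: 37.6 × $110 = $4,136.00
Subtotal: $127,298.00
Less 18% discount: −$22,913.64
Total: $127,298.00 − $22,913.64 = $104,384.36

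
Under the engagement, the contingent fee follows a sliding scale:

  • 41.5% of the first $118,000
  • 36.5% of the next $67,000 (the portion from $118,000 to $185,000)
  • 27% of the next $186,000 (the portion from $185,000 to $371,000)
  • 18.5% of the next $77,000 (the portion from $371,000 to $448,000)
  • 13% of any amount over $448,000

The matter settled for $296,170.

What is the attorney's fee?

$103,440.90

First $118,000 at 41.5% = $48,970.00
Next $67,000 at 36.5% = $24,455.00
Remaining $111,170 at 27% = $30,015.90
Fee: $48,970.00 + $24,455.00 + $30,015.90 = $103,440.90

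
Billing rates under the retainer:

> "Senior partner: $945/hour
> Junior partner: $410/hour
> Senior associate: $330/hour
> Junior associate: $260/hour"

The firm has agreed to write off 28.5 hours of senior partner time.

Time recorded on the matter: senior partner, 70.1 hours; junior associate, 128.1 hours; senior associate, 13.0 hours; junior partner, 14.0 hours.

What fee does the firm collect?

Senior partner: 70.1 × $945 = $66,244.50
Junior partner: 14.0 × $410 = $5,740.00
Senior associate: 13.0 × $330 = $4,290.00
Junior associate: 128.1 × $260 = $33,306.00
Subtotal: $109,580.50
Write-off: 28.5 × $945 = $26,932.50
Total: $109,580.50 − $26,932.50 = $82,648.00

$82,648.00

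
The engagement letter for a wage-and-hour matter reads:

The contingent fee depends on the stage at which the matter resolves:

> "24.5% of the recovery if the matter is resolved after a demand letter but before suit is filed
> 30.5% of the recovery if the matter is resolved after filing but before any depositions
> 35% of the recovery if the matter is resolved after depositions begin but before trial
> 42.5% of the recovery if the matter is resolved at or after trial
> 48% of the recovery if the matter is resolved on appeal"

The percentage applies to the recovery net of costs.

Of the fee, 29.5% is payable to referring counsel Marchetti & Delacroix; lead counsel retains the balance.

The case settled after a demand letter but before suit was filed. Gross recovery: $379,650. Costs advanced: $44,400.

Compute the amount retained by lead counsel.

Fee base (net of costs): $379,650 − $44,400 = $335,250
The matter settled after a demand letter but before suit was filed, so the 24.5% rate applies.
$335,250 × 24.5% = $82,136.25
Referral share: 29.5% of $82,136.25 = $24,230.19; lead counsel retains $82,136.25 − $24,230.19 = $57,906.06.

$57,906.06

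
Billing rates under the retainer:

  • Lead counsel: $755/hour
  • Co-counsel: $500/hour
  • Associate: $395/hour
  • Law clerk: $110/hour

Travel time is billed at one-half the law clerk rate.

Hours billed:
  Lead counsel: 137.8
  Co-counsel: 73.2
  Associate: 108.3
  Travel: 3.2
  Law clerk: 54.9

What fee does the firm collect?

Lead counsel: 137.8 × $755 = $104,039.00
Co-counsel: 73.2 × $500 = $36,600.00
Associate: 108.3 × $395 = $42,778.50
Law clerk: 54.9 × $110 = $6,039.00
Subtotal: $104,039.00 + $36,600.00 + $42,778.50 + $6,039.00 = $189,456.50
Travel: 3.2 × ($110 ÷ 2) = 3.2 × $55.00 = $176.00
Total: $189,456.50 + $176.00 = $189,632.50

$189,632.50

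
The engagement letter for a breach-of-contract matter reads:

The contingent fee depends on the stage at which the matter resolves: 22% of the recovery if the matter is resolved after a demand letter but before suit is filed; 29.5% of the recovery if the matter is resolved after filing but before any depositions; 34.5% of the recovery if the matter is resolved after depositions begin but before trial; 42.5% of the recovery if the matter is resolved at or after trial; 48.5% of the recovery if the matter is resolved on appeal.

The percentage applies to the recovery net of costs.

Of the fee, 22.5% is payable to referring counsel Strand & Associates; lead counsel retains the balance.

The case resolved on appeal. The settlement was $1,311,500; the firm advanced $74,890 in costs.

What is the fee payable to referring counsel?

$134,945.07

Fee base (net of costs): $1,311,500 − $74,890 = $1,236,610
The matter resolved on appeal, so the 48.5% rate applies.
$1,236,610 × 48.5% = $599,755.85
Referral share: 22.5% of $599,755.85 = $134,945.07; lead counsel retains $599,755.85 − $134,945.07 = $464,810.78.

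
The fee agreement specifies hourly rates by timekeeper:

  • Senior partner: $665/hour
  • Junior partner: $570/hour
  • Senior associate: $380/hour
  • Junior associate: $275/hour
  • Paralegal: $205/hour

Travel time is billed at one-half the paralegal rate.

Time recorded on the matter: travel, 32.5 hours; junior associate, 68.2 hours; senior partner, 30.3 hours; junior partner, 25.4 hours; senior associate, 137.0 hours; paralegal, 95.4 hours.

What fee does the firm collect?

Senior partner: 30.3 × $665 = $20,149.50
Junior partner: 25.4 × $570 = $14,478.00
Senior associate: 137.0 × $380 = $52,060.00
Junior associate: 68.2 × $275 = $18,755.00
Paralegal: 95.4 × $205 = $19,557.00
Subtotal: $20,149.50 + $14,478.00 + $52,060.00 + $18,755.00 + $19,557.00 = $124,999.50
Travel: 32.5 × ($205 ÷ 2) = 32.5 × $102.50 = $3,331.25
Total: $124,999.50 + $3,331.25 = $128,330.75

$128,330.75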